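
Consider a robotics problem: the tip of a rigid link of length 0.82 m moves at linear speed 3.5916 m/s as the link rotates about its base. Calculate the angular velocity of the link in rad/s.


omega = v / L = 3.5916 / 0.82 = 4.3800

4.3800 rad/s


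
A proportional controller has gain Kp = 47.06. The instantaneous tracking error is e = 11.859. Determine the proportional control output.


u_P = Kp * e = 47.06 * 11.859 = 558.0845

558.0845


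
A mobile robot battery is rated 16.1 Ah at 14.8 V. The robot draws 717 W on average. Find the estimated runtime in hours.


E = 16.1*14.8 = 238.2800 Wh
t = E/P = 238.2800/717 = 0.3323

0.3323 hours


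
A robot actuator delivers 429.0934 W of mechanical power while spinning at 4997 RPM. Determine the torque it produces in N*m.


omega = 4997 * 2*pi/60 = 523.284616 rad/s
tau = P / omega = 429.0934 / 523.284616 = 0.8200

0.8200 N*m


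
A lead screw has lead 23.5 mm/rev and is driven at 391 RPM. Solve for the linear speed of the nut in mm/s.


v = lead * (RPM/60) = 23.5*391/60 = 153.1417

153.1417 mm/s


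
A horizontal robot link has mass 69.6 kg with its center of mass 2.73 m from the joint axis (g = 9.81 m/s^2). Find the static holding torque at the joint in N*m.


tau = m*g*L = 69.6 * 9.81 * 2.73 = 1863.9785

1863.9785 N*m


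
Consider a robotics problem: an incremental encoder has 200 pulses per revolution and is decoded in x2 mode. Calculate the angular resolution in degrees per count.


resolution = 360 / (PPR * 2) = 360 / 400 = 0.9000

0.9000 degrees


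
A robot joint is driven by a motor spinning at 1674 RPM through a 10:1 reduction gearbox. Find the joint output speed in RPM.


omega_joint = omega_motor / N = 1674 / 10 = 167.4000

167.4000 RPM


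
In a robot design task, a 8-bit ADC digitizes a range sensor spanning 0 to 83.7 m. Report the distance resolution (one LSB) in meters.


res = range / 2^n = 83.7/2^8 = 83.7/256 = 0.3270

0.3270 m


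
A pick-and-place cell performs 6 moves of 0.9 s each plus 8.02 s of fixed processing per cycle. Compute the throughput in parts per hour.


T_cycle = 6*0.9 + 8.02 = 13.4200 s
rate = 3600/T = 268.2563

268.2563 parts/hour


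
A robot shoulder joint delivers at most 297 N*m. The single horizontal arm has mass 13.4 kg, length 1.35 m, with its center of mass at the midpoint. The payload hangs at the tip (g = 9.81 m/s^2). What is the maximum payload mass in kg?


tau_arm = m_arm*g*(L/2) = 13.4*9.81*1.35/2 = 88.7315 N*m
tau_payload = tau_max - tau_arm = 297 - 88.7315 = 208.2685
m_payload = tau_payload / (g*L) = 208.2685 / (9.81*1.35) = 15.7261

15.7261 kg


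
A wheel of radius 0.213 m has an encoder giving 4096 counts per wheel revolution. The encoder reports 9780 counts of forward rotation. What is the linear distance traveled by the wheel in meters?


revs = 9780/4096 = 2.387695
d = revs * 2*pi*r = 2.387695 * 2*pi*0.213 = 3.1955

3.1955 m


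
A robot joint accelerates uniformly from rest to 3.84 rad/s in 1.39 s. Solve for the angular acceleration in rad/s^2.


alpha = delta_omega / t = 3.84 / 1.39 = 2.7626

2.7626 rad/s^2


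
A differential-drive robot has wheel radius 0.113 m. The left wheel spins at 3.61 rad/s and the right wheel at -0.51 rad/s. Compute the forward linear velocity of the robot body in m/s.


v = r*(wR + wL)/2 = 0.113*(-0.51 + 3.61)/2 = 0.1751

0.1751 m/s


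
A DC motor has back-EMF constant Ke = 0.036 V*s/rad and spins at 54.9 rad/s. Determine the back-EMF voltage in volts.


V_emf = Ke * omega = 0.036*54.9 = 1.9764

1.9764 V


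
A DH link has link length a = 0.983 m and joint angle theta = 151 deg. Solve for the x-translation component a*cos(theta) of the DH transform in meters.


a*cos(theta) = 0.983*cos(151 deg) = -0.8598

-0.8598 m


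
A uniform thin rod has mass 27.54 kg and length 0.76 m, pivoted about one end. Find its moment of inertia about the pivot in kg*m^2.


I = (1/3)*m*L^2 = (1/3)*27.54*0.76^2 = 5.3024

5.3024 kg*m^2


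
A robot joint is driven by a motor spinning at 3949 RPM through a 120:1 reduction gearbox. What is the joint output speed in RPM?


omega_joint = omega_motor / N = 3949 / 120 = 32.9083

32.9083 RPM


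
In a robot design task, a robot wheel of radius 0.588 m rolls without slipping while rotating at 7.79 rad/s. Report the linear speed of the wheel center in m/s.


v = omega * r = 7.79 * 0.588 = 4.5805

4.5805 m/s


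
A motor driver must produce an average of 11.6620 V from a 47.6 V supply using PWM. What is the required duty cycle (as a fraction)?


D = V_avg/V_supply = 11.6620/47.6 = 0.2450

0.2450


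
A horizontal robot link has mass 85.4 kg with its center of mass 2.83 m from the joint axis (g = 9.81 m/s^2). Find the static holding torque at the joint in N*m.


tau = m*g*L = 85.4 * 9.81 * 2.83 = 2370.9004

2370.9004 N*m


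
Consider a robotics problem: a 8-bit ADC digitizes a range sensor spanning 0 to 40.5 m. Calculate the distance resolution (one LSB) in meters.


res = range / 2^n = 40.5/2^8 = 40.5/256 = 0.1582

0.1582 m


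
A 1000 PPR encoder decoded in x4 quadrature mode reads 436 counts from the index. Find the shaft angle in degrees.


angle = counts * 360 / (PPR*4) = 436 * 360 / 4000 = 39.2400

39.2400 degrees


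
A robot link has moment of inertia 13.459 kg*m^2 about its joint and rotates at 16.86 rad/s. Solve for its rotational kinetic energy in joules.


KE = (1/2)*I*omega^2 = 0.5*13.459*16.86^2 = 1912.9250

1912.9250 J


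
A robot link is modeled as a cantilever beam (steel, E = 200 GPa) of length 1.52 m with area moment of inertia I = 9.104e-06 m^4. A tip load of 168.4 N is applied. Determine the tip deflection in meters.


delta = F*L^3/(3*E*I) = 168.4*1.52^3/(3*2.000e+11*9.104e-06)
      = 591.3884672/5462400 = 1.0827e-04

1.0827e-04 m


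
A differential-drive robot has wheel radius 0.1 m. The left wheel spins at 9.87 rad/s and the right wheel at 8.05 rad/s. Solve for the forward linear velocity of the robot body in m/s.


v = r*(wR + wL)/2 = 0.1*(8.05 + 9.87)/2 = 0.8960

0.8960 m/s


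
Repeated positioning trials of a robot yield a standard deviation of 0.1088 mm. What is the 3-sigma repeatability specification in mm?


repeatability = 3*sigma = 3*0.1088 = 0.3264

0.3264 mm


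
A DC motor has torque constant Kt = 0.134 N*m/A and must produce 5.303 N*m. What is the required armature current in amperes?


I = tau / Kt = 5.303/0.134 = 39.5746

39.5746 A


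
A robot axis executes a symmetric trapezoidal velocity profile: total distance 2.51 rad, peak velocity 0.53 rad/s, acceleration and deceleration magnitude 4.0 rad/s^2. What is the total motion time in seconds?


t_acc = v/a = 0.53/4.0 = 0.132500 s
d_acc = v^2/(2a) = 0.035113 rad (each ramp)
d_cruise = 2.51 - 2*0.035113 = 2.439774 rad
t_cruise = 2.439774/0.53 = 4.603347 s
t_total = 2*0.132500 + 4.603347 = 4.8683

4.8683 s


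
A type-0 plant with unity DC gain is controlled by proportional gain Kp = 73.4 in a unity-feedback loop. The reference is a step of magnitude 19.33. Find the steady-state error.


e_ss = R/(1 + Kp) = 19.33/(1 + 73.4) = 19.33/74.4000 = 0.2598

0.2598


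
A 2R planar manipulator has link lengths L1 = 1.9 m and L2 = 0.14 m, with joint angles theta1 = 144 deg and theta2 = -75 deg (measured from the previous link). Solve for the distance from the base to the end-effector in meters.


x = L1*cos(th1) + L2*cos(th1+th2) = -1.486961
y = L1*sin(th1) + L2*sin(th1+th2) = 1.247493
d = sqrt(x^2 + y^2) = sqrt(2.211053 + 1.556239) = 1.9410

1.9410 m


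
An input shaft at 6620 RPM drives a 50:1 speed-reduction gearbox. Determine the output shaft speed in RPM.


omega_out = omega_in / N = 6620 / 50 = 132.4000

132.4000 RPM


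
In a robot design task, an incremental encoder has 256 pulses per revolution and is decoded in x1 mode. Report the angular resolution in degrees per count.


resolution = 360 / (PPR * 1) = 360 / 256 = 1.4062

1.4062 degrees


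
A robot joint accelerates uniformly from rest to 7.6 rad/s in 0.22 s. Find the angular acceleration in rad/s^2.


alpha = delta_omega / t = 7.6 / 0.22 = 34.5455

34.5455 rad/s^2


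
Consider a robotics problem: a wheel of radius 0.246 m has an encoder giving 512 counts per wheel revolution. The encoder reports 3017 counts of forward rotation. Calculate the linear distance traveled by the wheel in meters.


revs = 3017/512 = 5.892578
d = revs * 2*pi*r = 5.892578 * 2*pi*0.246 = 9.1079

9.1079 m


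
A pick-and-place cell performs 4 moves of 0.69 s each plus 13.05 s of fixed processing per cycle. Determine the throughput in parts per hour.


T_cycle = 4*0.69 + 13.05 = 15.8100 s
rate = 3600/T = 227.7040

227.7040 parts/hour


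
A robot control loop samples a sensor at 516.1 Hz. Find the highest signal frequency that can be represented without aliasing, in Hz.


f_max = f_s/2 = 516.1/2 = 258.0500

258.0500 Hz


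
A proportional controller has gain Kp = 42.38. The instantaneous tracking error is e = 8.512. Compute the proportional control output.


u_P = Kp * e = 42.38 * 8.512 = 360.7386

360.7386


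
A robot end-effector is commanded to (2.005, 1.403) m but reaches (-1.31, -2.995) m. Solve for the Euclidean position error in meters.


dx = -1.31 - (2.005) = -3.3150, dy = -2.995 - (1.403) = -4.3980
err = sqrt(10.989225 + 19.342404) = 5.5074

5.5074 m


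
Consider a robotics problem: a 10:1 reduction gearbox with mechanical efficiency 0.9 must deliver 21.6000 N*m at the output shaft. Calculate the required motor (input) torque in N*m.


tau_in = tau_out / (N * eta) = 21.6000 / (10 * 0.9) = 2.4000

2.4000 N*m


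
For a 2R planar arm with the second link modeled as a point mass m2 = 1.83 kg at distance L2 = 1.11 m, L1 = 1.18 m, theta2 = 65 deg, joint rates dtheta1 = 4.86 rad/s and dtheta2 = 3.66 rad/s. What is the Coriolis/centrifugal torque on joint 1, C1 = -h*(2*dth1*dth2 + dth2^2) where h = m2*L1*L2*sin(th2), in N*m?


h = m2*L1*L2*sin(th2) = 1.83*1.18*1.11*sin(65 deg) = 2.172360
C1 = -h*(2*4.86*3.66 + 3.66^2) = -2.172360*48.9708 = -106.3822

-106.3822 N*m


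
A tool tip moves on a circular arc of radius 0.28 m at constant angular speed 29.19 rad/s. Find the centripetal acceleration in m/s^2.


a_c = omega^2 * r = 29.19^2 * 0.28 = 238.5757

238.5757 m/s^2


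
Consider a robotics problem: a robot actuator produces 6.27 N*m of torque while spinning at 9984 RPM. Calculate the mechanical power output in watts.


omega = 9984 * 2*pi/60 = 1045.522035 rad/s
P = tau * omega = 6.27 * 1045.522035 = 6555.4232

6555.4232 W


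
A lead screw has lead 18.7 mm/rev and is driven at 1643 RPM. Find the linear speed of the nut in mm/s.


v = lead * (RPM/60) = 18.7*1643/60 = 512.0683

512.0683 mm/s


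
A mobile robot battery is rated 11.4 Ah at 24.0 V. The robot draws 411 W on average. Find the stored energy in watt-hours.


E = capacity * V = 11.4*24.0 = 273.6000

273.6000 Wh


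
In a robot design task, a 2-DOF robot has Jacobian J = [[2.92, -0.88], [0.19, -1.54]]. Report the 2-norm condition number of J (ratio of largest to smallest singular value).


JJ^T eigenvalues: trace(JJ^T) = 11.7085, det(JJ^T) = det(J)^2 = 18.74543616
s_max^2 = (11.7085 + sqrt(62.10722761))/2 = 9.79465695
s_min^2 = (11.7085 - sqrt(62.10722761))/2 = 1.91384305
kappa = s_max/s_min = sqrt(9.79465695/1.91384305) = 2.2623

2.2623


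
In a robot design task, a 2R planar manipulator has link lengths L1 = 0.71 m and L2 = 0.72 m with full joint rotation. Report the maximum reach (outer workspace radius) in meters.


r_max = L1 + L2 = 0.71 + 0.72 = 1.4300

1.4300 m


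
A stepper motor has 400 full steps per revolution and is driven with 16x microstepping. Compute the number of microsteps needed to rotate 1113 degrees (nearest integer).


step_size = 360/(400*16) = 360/6400 = 0.056250 deg
n = 1113/(360/6400) = 1113*6400/360 = 19786.6667 -> 19787

19787 steps


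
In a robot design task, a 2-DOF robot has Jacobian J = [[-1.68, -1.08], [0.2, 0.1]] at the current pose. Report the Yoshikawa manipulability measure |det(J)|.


det(J) = -1.68*0.1 - (-1.08)*(0.2) = 0.0480
|det(J)| = 0.0480

0.0480


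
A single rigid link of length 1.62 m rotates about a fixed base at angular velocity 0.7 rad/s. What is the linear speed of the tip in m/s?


v = L*omega = 1.62 * 0.7 = 1.1340

1.1340 m/s


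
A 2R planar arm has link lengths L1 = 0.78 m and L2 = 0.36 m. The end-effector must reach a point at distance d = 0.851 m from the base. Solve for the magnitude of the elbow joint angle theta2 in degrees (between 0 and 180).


cos(th2) = (d^2 - L1^2 - L2^2)/(2*L1*L2) = (0.851^2 - 0.78^2 - 0.36^2)/(2*0.78*0.36) = -0.02457087
th2 = acos(-0.02457087) = 91.4079 deg

91.4079 degrees


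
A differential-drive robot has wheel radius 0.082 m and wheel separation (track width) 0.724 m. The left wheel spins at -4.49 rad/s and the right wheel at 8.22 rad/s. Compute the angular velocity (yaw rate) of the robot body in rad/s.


omega = r*(wR - wL)/L = 0.082*(8.22 - (-4.49))/0.724 = 1.4395

1.4395 rad/s


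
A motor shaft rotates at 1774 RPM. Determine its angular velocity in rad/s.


omega = 1774 * 2*pi/60 = 185.7728

185.7728 rad/s


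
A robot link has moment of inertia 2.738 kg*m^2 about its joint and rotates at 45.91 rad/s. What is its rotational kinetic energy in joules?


KE = (1/2)*I*omega^2 = 0.5*2.738*45.91^2 = 2885.4798

2885.4798 J


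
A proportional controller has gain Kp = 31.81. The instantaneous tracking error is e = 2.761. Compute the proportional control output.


u_P = Kp * e = 31.81 * 2.761 = 87.8274

87.8274


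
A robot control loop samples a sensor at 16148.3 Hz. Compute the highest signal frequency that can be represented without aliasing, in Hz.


f_max = f_s/2 = 16148.3/2 = 8074.1500

8074.1500 Hz


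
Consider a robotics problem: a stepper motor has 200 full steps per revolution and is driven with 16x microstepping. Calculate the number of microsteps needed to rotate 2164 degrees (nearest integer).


step_size = 360/(200*16) = 360/3200 = 0.112500 deg
n = 2164/(360/3200) = 2164*3200/360 = 19235.5556 -> 19236

19236 steps


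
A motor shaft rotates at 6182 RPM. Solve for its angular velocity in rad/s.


omega = 6182 * 2*pi/60 = 647.3775

647.3775 rad/s


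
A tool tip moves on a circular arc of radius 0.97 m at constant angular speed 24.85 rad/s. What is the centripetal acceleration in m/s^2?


a_c = omega^2 * r = 24.85^2 * 0.97 = 598.9968

598.9968 m/s^2


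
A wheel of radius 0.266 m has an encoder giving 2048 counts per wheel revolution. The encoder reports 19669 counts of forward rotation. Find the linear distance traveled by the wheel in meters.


revs = 19669/2048 = 9.604004
d = revs * 2*pi*r = 9.604004 * 2*pi*0.266 = 16.0514

16.0514 m


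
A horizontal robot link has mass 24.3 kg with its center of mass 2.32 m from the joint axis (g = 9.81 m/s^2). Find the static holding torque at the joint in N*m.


tau = m*g*L = 24.3 * 9.81 * 2.32 = 553.0486

553.0486 N*m


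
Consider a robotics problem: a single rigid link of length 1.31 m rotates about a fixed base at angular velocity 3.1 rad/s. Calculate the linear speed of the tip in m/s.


v = L*omega = 1.31 * 3.1 = 4.0610

4.0610 m/s


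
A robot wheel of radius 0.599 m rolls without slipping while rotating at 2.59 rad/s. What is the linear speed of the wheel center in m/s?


v = omega * r = 2.59 * 0.599 = 1.5514

1.5514 m/s


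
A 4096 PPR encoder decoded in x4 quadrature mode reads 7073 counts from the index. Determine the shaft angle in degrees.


angle = counts * 360 / (PPR*4) = 7073 * 360 / 16384 = 155.4126

155.4126 degrees


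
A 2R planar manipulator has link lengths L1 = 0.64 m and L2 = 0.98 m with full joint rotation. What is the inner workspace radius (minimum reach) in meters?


r_min = |L1 - L2| = |0.64 - 0.98| = 0.3400

0.3400 m


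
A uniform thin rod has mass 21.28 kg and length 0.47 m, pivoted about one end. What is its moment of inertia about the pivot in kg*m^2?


I = (1/3)*m*L^2 = (1/3)*21.28*0.47^2 = 1.5669

1.5669 kg*m^2


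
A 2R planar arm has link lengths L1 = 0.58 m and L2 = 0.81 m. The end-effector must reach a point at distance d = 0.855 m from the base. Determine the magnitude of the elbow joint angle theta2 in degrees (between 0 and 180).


cos(th2) = (d^2 - L1^2 - L2^2)/(2*L1*L2) = (0.855^2 - 0.58^2 - 0.81^2)/(2*0.58*0.81) = -0.27828331
th2 = acos(-0.27828331) = 106.1578 deg

106.1578 degrees


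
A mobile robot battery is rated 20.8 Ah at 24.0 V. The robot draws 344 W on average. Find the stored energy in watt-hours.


E = capacity * V = 20.8*24.0 = 499.2000

499.2000 Wh


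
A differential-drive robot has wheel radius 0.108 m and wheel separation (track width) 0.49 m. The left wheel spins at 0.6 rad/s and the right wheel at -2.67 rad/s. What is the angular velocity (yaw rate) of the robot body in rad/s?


omega = r*(wR - wL)/L = 0.108*(-2.67 - (0.6))/0.49 = -0.7207

-0.7207 rad/s


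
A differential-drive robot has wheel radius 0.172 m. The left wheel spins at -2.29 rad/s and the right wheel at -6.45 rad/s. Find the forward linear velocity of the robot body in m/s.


v = r*(wR + wL)/2 = 0.172*(-6.45 + -2.29)/2 = -0.7516

-0.7516 m/s


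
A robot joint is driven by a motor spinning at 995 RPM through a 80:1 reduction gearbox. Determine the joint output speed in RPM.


omega_joint = omega_motor / N = 995 / 80 = 12.4375

12.4375 RPM


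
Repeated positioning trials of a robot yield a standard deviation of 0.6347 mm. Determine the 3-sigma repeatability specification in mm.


repeatability = 3*sigma = 3*0.6347 = 1.9041

1.9041 mm


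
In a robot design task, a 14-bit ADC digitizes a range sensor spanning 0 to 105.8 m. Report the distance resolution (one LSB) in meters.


res = range / 2^n = 105.8/2^14 = 105.8/16384 = 0.0065

0.0065 m


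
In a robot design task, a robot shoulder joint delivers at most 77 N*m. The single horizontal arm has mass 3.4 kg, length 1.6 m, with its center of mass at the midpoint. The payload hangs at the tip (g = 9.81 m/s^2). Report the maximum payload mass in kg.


tau_arm = m_arm*g*(L/2) = 3.4*9.81*1.6/2 = 26.6832 N*m
tau_payload = tau_max - tau_arm = 77 - 26.6832 = 50.3168
m_payload = tau_payload / (g*L) = 50.3168 / (9.81*1.6) = 3.2057

3.2057 kg


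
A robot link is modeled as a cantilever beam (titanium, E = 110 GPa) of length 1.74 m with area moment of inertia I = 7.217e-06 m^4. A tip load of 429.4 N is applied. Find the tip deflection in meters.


delta = F*L^3/(3*E*I) = 429.4*1.74^3/(3*1.100e+11*7.217e-06)
      = 2262.0895056/2381610 = 9.4982e-04

9.4982e-04 m


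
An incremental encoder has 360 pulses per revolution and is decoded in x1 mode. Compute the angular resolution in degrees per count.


resolution = 360 / (PPR * 1) = 360 / 360 = 1.0000

1.0000 degrees


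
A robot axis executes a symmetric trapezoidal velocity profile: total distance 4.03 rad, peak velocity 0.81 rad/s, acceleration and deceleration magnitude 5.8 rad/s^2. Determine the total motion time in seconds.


t_acc = v/a = 0.81/5.8 = 0.139655 s
d_acc = v^2/(2a) = 0.056560 rad (each ramp)
d_cruise = 4.03 - 2*0.056560 = 3.916880 rad
t_cruise = 3.916880/0.81 = 4.835654 s
t_total = 2*0.139655 + 4.835654 = 5.1150

5.1150 s


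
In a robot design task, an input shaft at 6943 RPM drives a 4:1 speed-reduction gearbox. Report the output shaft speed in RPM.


omega_out = omega_in / N = 6943 / 4 = 1735.7500

1735.7500 RPM


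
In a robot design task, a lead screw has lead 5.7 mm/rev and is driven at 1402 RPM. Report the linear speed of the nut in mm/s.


v = lead * (RPM/60) = 5.7*1402/60 = 133.1900

133.1900 mm/s


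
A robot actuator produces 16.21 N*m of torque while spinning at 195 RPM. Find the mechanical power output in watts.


omega = 195 * 2*pi/60 = 20.420352 rad/s
P = tau * omega = 16.21 * 20.420352 = 331.0139

331.0139 W


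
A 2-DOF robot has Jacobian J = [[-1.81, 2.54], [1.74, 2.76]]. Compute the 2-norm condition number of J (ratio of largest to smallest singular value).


JJ^T eigenvalues: trace(JJ^T) = 20.3729, det(JJ^T) = det(J)^2 = 88.64599104
s_max^2 = (20.3729 + sqrt(60.47109025))/2 = 14.07460799
s_min^2 = (20.3729 - sqrt(60.47109025))/2 = 6.29829201
kappa = s_max/s_min = sqrt(14.07460799/6.29829201) = 1.4949

1.4949


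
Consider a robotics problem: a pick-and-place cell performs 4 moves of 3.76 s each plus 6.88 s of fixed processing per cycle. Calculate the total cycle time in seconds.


T = 4*3.76 + 6.88 = 21.9200

21.9200 s


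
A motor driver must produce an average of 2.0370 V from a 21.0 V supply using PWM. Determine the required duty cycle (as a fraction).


D = V_avg/V_supply = 2.0370/21.0 = 0.0970

0.0970


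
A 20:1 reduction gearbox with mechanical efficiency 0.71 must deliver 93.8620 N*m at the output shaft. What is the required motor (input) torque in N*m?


tau_in = tau_out / (N * eta) = 93.8620 / (20 * 0.71) = 6.6100

6.6100 N*m


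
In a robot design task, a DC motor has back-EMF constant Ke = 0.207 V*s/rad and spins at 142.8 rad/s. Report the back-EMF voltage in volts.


V_emf = Ke * omega = 0.207*142.8 = 29.5596

29.5596 V


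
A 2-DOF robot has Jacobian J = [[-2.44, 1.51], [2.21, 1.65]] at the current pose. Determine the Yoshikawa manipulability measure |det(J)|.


det(J) = -2.44*1.65 - (1.51)*(2.21) = -7.3631
|det(J)| = 7.3631

7.3631


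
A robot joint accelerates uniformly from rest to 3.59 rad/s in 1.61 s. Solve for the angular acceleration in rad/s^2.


alpha = delta_omega / t = 3.59 / 1.61 = 2.2298

2.2298 rad/s^2


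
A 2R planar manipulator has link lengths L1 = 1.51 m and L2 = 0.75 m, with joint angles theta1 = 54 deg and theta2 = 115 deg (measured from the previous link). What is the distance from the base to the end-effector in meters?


x = L1*cos(th1) + L2*cos(th1+th2) = 0.151335
y = L1*sin(th1) + L2*sin(th1+th2) = 1.364722
d = sqrt(x^2 + y^2) = sqrt(0.022902 + 1.862466) = 1.3731

1.3731 m


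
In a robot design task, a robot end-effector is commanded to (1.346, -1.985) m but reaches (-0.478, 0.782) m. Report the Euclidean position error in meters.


dx = -0.478 - (1.346) = -1.8240, dy = 0.782 - (-1.985) = 2.7670
err = sqrt(3.326976 + 7.656289) = 3.3141

3.3141 m


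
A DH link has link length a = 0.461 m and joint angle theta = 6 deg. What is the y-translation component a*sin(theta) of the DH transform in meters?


a*sin(theta) = 0.461*sin(6 deg) = 0.0482

0.0482 m


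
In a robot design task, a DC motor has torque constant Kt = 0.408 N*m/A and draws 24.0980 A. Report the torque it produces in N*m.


tau = Kt * I = 0.408*24.0980 = 9.8320

9.8320 N*m


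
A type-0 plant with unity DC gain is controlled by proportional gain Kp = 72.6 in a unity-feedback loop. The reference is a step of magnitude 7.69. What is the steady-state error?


e_ss = R/(1 + Kp) = 7.69/(1 + 72.6) = 7.69/73.6000 = 0.1045

0.1045


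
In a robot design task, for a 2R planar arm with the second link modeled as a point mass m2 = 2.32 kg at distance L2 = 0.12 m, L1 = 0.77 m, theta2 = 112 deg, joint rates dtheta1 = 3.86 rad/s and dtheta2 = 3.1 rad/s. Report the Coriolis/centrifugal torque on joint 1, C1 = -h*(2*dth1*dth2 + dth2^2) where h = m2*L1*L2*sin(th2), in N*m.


h = m2*L1*L2*sin(th2) = 2.32*0.77*0.12*sin(112 deg) = 0.198759
C1 = -h*(2*3.86*3.1 + 3.1^2) = -0.198759*33.5420 = -6.6668

-6.6668 N*m


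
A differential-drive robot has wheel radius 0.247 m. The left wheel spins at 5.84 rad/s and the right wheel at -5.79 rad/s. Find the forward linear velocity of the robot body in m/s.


v = r*(wR + wL)/2 = 0.247*(-5.79 + 5.84)/2 = 0.0062

0.0062 m/s


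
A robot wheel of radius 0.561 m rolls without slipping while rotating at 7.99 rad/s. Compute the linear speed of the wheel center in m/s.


v = omega * r = 7.99 * 0.561 = 4.4824

4.4824 m/s


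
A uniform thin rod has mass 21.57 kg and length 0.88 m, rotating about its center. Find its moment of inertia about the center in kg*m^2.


I = (1/12)*m*L^2 = (1/12)*21.57*0.88^2 = 1.3920

1.3920 kg*m^2


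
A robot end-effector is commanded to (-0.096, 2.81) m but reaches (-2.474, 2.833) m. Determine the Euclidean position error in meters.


dx = -2.474 - (-0.096) = -2.3780, dy = 2.833 - (2.81) = 0.0230
err = sqrt(5.654884 + 0.000529) = 2.3781

2.3781 m


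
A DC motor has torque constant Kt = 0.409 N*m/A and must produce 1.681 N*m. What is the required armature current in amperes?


I = tau / Kt = 1.681/0.409 = 4.1100

4.1100 A


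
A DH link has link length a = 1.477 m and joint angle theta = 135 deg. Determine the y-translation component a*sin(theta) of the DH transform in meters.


a*sin(theta) = 1.477*sin(135 deg) = 1.0444

1.0444 m


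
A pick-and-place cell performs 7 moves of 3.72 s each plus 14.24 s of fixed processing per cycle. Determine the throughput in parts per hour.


T_cycle = 7*3.72 + 14.24 = 40.2800 s
rate = 3600/T = 89.3744

89.3744 parts/hour


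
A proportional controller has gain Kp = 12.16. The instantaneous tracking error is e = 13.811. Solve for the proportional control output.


u_P = Kp * e = 12.16 * 13.811 = 167.9418

167.9418


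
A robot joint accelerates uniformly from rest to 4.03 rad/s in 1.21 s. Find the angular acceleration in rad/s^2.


alpha = delta_omega / t = 4.03 / 1.21 = 3.3306

3.3306 rad/s^2


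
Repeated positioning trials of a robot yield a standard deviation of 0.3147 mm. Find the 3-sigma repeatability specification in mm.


repeatability = 3*sigma = 3*0.3147 = 0.9441

0.9441 mm


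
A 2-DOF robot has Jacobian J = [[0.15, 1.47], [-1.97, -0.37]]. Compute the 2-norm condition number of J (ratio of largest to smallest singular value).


JJ^T eigenvalues: trace(JJ^T) = 6.2012, det(JJ^T) = det(J)^2 = 8.06787216
s_max^2 = (6.2012 + sqrt(6.18339280))/2 = 4.34392144
s_min^2 = (6.2012 - sqrt(6.18339280))/2 = 1.85727856
kappa = s_max/s_min = sqrt(4.34392144/1.85727856) = 1.5293

1.5293


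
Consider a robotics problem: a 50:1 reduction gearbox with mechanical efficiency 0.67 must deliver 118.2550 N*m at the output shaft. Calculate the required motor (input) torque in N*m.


tau_in = tau_out / (N * eta) = 118.2550 / (50 * 0.67) = 3.5300

3.5300 N*m


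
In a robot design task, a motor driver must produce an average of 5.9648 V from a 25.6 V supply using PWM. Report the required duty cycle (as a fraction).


D = V_avg/V_supply = 5.9648/25.6 = 0.2330

0.2330


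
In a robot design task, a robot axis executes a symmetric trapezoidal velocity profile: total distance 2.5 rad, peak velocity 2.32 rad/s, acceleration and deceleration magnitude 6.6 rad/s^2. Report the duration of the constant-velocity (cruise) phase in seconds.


t_acc = v/a = 0.351515 s, d_acc = v^2/(2a) = 0.407758 rad each
d_cruise = 2.5 - 2*0.407758 = 1.684484 rad
t_cruise = d_cruise/v = 1.684484/2.32 = 0.7261

0.7261 s


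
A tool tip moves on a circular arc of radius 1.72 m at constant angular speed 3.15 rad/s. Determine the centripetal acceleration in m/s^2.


a_c = omega^2 * r = 3.15^2 * 1.72 = 17.0667

17.0667 m/s^2


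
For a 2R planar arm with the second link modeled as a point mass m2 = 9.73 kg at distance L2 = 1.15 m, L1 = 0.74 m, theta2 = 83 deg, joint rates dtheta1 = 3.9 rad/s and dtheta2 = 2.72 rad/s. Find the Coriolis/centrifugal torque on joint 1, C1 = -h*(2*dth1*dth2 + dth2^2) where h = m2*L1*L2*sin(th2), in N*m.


h = m2*L1*L2*sin(th2) = 9.73*0.74*1.15*sin(83 deg) = 8.218510
C1 = -h*(2*3.9*2.72 + 2.72^2) = -8.218510*28.6144 = -235.1677

-235.1677 N*m


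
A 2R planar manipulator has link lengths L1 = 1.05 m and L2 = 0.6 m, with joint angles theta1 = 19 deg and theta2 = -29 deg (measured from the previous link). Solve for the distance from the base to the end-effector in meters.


x = L1*cos(th1) + L2*cos(th1+th2) = 1.583679
y = L1*sin(th1) + L2*sin(th1+th2) = 0.237658
d = sqrt(x^2 + y^2) = sqrt(2.508039 + 0.056481) = 1.6014

1.6014 m


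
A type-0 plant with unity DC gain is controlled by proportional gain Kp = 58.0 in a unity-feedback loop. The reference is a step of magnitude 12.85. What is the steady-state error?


e_ss = R/(1 + Kp) = 12.85/(1 + 58.0) = 12.85/59.0000 = 0.2178

0.2178


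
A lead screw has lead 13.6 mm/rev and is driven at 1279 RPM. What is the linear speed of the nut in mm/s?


v = lead * (RPM/60) = 13.6*1279/60 = 289.9067

289.9067 mm/s


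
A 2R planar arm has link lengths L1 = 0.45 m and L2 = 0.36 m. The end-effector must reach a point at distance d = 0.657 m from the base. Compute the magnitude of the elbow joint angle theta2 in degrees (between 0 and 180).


cos(th2) = (d^2 - L1^2 - L2^2)/(2*L1*L2) = (0.657^2 - 0.45^2 - 0.36^2)/(2*0.45*0.36) = 0.30725000
th2 = acos(0.30725000) = 72.1064 deg

72.1064 degrees


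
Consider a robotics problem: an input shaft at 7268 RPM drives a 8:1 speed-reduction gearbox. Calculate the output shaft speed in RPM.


omega_out = omega_in / N = 7268 / 8 = 908.5000

908.5000 RPM


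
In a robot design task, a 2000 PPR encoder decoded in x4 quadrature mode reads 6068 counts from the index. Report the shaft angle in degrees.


angle = counts * 360 / (PPR*4) = 6068 * 360 / 8000 = 273.0600

273.0600 degrees


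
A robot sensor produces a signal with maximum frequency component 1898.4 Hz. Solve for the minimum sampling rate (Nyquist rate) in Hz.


f_s,min = 2*f_max = 2*1898.4 = 3796.8000

3796.8000 Hz


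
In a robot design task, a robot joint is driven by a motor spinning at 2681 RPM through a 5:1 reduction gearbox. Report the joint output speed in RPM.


omega_joint = omega_motor / N = 2681 / 5 = 536.2000

536.2000 RPM


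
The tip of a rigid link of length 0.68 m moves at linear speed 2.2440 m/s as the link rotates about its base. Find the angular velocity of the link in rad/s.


omega = v / L = 2.2440 / 0.68 = 3.3000

3.3000 rad/s


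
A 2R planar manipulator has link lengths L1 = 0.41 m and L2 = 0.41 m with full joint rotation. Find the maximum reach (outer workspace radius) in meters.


r_max = L1 + L2 = 0.41 + 0.41 = 0.8200

0.8200 m


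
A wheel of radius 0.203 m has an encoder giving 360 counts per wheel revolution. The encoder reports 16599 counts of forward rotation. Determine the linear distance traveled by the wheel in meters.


revs = 16599/360 = 46.108333
d = revs * 2*pi*r = 46.108333 * 2*pi*0.203 = 58.8106

58.8106 m


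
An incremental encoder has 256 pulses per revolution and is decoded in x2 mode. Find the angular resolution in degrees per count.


resolution = 360 / (PPR * 2) = 360 / 512 = 0.7031

0.7031 degrees


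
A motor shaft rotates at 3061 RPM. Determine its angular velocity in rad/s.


omega = 3061 * 2*pi/60 = 320.5472

320.5472 rad/s


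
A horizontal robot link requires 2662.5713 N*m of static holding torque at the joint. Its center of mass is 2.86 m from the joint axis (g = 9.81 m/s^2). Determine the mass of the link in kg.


m = tau / (g*L) = 2662.5713 / (9.81 * 2.86) = 94.9000

94.9000 kg


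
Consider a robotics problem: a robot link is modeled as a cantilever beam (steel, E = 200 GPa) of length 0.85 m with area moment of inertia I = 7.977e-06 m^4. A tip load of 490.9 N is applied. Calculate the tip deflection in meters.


delta = F*L^3/(3*E*I) = 490.9*0.85^3/(3*2.000e+11*7.977e-06)
      = 301.4739625/4786200 = 6.2988e-05

6.2988e-05 m


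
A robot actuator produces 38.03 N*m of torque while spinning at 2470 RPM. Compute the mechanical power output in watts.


omega = 2470 * 2*pi/60 = 258.657795 rad/s
P = tau * omega = 38.03 * 258.657795 = 9836.7559

9836.7559 W


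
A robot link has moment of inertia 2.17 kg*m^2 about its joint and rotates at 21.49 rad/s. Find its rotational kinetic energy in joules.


KE = (1/2)*I*omega^2 = 0.5*2.17*21.49^2 = 501.0748

501.0748 J


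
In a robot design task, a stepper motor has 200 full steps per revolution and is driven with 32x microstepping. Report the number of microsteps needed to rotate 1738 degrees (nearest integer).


step_size = 360/(200*32) = 360/6400 = 0.056250 deg
n = 1738/(360/6400) = 1738*6400/360 = 30897.7778 -> 30898

30898 steps


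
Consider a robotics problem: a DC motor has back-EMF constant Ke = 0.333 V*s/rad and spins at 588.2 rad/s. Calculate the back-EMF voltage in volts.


V_emf = Ke * omega = 0.333*588.2 = 195.8706

195.8706 V


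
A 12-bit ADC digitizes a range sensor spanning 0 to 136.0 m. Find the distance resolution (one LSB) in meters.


res = range / 2^n = 136.0/2^12 = 136.0/4096 = 0.0332

0.0332 m


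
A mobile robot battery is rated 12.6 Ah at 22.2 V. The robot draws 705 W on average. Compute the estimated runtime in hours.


E = 12.6*22.2 = 279.7200 Wh
t = E/P = 279.7200/705 = 0.3968

0.3968 hours


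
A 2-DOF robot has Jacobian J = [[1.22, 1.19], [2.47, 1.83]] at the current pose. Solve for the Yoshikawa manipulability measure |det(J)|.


det(J) = 1.22*1.83 - (1.19)*(2.47) = -0.7067
|det(J)| = 0.7067

0.7067


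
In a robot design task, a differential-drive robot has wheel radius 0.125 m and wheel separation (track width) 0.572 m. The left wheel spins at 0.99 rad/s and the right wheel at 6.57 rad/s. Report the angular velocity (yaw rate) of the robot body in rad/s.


omega = r*(wR - wL)/L = 0.125*(6.57 - (0.99))/0.572 = 1.2194

1.2194 rad/s


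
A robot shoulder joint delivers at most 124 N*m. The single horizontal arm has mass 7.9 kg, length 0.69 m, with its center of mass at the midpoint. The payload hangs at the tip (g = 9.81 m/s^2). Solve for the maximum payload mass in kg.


tau_arm = m_arm*g*(L/2) = 7.9*9.81*0.69/2 = 26.7372 N*m
tau_payload = tau_max - tau_arm = 124 - 26.7372 = 97.2628
m_payload = tau_payload / (g*L) = 97.2628 / (9.81*0.69) = 14.3691

14.3691 kg


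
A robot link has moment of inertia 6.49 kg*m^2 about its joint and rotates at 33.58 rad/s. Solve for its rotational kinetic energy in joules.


KE = (1/2)*I*omega^2 = 0.5*6.49*33.58^2 = 3659.1152

3659.1152 J


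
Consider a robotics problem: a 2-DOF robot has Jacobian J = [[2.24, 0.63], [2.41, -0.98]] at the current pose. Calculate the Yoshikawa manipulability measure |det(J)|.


det(J) = 2.24*-0.98 - (0.63)*(2.41) = -3.7135
|det(J)| = 3.7135

3.7135


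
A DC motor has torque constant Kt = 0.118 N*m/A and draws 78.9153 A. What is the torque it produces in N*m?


tau = Kt * I = 0.118*78.9153 = 9.3120

9.3120 N*m


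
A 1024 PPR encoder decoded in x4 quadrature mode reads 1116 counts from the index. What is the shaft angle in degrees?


angle = counts * 360 / (PPR*4) = 1116 * 360 / 4096 = 98.0859

98.0859 degrees


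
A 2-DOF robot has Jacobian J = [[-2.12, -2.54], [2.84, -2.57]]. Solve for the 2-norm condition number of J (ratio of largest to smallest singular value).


JJ^T eigenvalues: trace(JJ^T) = 25.6165, det(JJ^T) = det(J)^2 = 160.32624400
s_max^2 = (25.6165 + sqrt(14.90009625))/2 = 14.73828214
s_min^2 = (25.6165 - sqrt(14.90009625))/2 = 10.87821786
kappa = s_max/s_min = sqrt(14.73828214/10.87821786) = 1.1640

1.1640


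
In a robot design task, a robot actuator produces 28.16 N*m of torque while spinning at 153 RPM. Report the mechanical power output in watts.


omega = 153 * 2*pi/60 = 16.022123 rad/s
P = tau * omega = 28.16 * 16.022123 = 451.1830

451.1830 W


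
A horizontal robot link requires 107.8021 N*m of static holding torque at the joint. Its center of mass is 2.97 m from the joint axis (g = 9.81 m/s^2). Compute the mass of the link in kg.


m = tau / (g*L) = 107.8021 / (9.81 * 2.97) = 3.7000

3.7000 kg


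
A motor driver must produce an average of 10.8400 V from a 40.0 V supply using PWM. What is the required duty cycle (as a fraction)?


D = V_avg/V_supply = 10.8400/40.0 = 0.2710

0.2710


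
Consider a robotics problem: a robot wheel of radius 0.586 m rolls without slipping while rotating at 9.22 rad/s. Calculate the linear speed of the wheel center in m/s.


v = omega * r = 9.22 * 0.586 = 5.4029

5.4029 m/s


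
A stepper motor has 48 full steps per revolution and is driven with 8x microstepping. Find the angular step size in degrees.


step = 360/(48*8) = 360/384 = 0.9375

0.9375 degrees


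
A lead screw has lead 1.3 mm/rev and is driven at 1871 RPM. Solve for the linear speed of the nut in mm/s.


v = lead * (RPM/60) = 1.3*1871/60 = 40.5383

40.5383 mm/s


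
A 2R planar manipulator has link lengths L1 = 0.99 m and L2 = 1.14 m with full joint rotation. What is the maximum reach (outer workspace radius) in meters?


r_max = L1 + L2 = 0.99 + 1.14 = 2.1300

2.1300 m


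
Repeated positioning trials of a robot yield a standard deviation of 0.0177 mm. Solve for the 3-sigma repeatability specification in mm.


repeatability = 3*sigma = 3*0.0177 = 0.0531

0.0531 mm


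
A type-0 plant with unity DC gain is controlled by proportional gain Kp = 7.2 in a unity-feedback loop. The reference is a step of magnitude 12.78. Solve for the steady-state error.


e_ss = R/(1 + Kp) = 12.78/(1 + 7.2) = 12.78/8.2000 = 1.5585

1.5585


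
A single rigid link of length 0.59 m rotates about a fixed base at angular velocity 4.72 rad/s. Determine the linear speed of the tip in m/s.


v = L*omega = 0.59 * 4.72 = 2.7848

2.7848 m/s


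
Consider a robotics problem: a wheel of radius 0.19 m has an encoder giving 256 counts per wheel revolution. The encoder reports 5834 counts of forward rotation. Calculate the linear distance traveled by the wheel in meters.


revs = 5834/256 = 22.789062
d = revs * 2*pi*r = 22.789062 * 2*pi*0.19 = 27.2057

27.2057 m


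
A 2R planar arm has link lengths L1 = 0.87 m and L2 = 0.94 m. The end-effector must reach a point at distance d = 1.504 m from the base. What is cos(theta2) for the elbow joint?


cos(th2) = (d^2 - L1^2 - L2^2)/(2*L1*L2) = (1.504^2 - 0.87^2 - 0.94^2)/(2*0.87*0.94) = 0.3800

0.3800


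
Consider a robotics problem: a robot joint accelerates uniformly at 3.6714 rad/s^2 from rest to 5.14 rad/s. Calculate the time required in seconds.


t = delta_omega / alpha = 5.14 / 3.6714 = 1.4000

1.4000 s


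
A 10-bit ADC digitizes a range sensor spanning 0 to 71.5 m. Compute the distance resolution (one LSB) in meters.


res = range / 2^n = 71.5/2^10 = 71.5/1024 = 0.0698

0.0698 m


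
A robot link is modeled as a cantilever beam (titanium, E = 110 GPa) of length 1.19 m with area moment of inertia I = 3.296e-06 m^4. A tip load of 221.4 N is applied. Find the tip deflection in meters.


delta = F*L^3/(3*E*I) = 221.4*1.19^3/(3*1.100e+11*3.296e-06)
      = 373.0942026/1087680 = 3.4302e-04

3.4302e-04 m


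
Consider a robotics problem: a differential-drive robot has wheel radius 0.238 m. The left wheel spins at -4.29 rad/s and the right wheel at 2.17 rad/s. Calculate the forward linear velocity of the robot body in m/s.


v = r*(wR + wL)/2 = 0.238*(2.17 + -4.29)/2 = -0.2523

-0.2523 m/s


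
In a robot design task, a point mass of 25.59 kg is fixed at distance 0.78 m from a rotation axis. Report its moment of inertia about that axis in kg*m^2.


I = m*r^2 = 25.59*0.78^2 = 15.5690

15.5690 kg*m^2


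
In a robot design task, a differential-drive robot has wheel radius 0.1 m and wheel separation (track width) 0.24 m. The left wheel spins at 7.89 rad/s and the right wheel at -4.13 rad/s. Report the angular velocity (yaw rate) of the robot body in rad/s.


omega = r*(wR - wL)/L = 0.1*(-4.13 - (7.89))/0.24 = -5.0083

-5.0083 rad/s


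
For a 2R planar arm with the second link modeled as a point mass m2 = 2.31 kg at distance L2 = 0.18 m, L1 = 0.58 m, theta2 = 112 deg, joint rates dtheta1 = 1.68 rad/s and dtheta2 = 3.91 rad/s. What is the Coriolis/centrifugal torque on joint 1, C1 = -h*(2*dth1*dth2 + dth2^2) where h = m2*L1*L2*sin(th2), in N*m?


h = m2*L1*L2*sin(th2) = 2.31*0.58*0.18*sin(112 deg) = 0.223603
C1 = -h*(2*1.68*3.91 + 3.91^2) = -0.223603*28.4257 = -6.3561

-6.3561 N*m
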